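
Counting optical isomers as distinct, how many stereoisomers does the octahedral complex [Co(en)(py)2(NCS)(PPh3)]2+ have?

6

The six octahedral sites form three mutually perpendicular trans pairs.
Each en is bidentate and must span two cis positions.
Systematic placement gives 4 geometric isomers: py cis (3 arrangements, 2 chiral); py trans.
Of these, 2 lack any improper symmetry element and so occur as enantiomeric pairs, giving 4 + 2 = 6 stereoisomers in total.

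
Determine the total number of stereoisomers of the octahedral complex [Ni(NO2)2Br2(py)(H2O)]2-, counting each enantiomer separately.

8

An octahedron has six vertices in three trans pairs; every non-trans pair is cis.
Systematic placement gives 6 geometric isomers: NO2 cis, Br trans; NO2 trans, Br trans; NO2 cis, Br cis (3 arrangements, 2 chiral); NO2 trans, Br cis.
Of these, 2 lack any improper symmetry element and so occur as enantiomeric pairs, giving 6 + 2 = 8 stereoisomers in total.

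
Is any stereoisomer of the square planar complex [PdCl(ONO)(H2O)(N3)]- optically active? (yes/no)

no

In a square planar complex each vertex has one trans partner and two cis neighbours.
Working through the distinct placements yields 3 geometric isomers: (Cl/N3 trans, H2O/ONO trans); (Cl/ONO trans, H2O/N3 trans); (Cl/H2O trans, N3/ONO trans).
Each arrangement has an internal mirror plane or centre of symmetry, so none is chiral.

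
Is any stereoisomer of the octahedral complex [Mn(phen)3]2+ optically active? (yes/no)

yes

The six octahedral sites form three mutually perpendicular trans pairs.
Each phen is bidentate and must span two cis positions.
Only one geometric arrangement is possible; it has no improper symmetry element, so it exists as a pair of enantiomers (2 stereoisomers).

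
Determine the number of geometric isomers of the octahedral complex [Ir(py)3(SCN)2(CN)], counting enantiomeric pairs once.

An octahedron has six vertices in three trans pairs; every non-trans pair is cis.
Working through the distinct placements yields 3 geometric isomers: py mer, SCN cis; py mer, SCN trans; py fac, SCN cis.

3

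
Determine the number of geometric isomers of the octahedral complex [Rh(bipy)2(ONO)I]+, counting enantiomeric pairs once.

2

In an octahedral complex each vertex has one trans partner and four cis neighbours.
Each bipy is bidentate and must span two cis positions.
Systematic placement gives 2 geometric isomers: ONO and I mutually trans; ONO and I mutually cis (chiral).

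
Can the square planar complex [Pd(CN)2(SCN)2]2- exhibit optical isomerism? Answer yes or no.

no

In a square planar complex each vertex has one trans partner and two cis neighbours.
Working through the distinct placements yields 2 geometric isomers: CN cis; CN trans.
Each arrangement has an internal mirror plane or centre of symmetry, so none is chiral.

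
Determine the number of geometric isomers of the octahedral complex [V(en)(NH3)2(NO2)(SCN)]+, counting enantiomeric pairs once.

4

The six octahedral sites form three mutually perpendicular trans pairs.
Each en is bidentate and must span two cis positions.
There are 4 geometric isomers: NH3 trans; NH3 cis (3 arrangements, 2 chiral).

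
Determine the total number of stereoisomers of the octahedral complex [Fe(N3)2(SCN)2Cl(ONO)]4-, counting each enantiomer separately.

The six octahedral sites form three mutually perpendicular trans pairs.
Systematic placement gives 6 geometric isomers: N3 cis, SCN trans; N3 cis, SCN cis (3 arrangements, 2 chiral); N3 trans, SCN trans; N3 trans, SCN cis.
Of these, 2 lack any improper symmetry element and so occur as enantiomeric pairs, giving 6 + 2 = 8 stereoisomers in total.

8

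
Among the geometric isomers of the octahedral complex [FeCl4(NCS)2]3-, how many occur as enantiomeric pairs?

0

An octahedron has six vertices in three trans pairs; every non-trans pair is cis.
There are 2 geometric isomers: NCS trans; NCS cis.
Each arrangement has an internal mirror plane or centre of symmetry, so none is chiral.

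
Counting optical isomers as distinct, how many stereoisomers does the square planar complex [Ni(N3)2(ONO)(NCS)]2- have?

In a square planar complex each vertex has one trans partner and two cis neighbours.
Systematic placement gives 2 geometric isomers: N3 cis; N3 trans.
Each arrangement has an internal mirror plane or centre of symmetry, so none is chiral.

2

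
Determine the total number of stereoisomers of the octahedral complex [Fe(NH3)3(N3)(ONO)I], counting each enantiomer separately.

5

An octahedron has six vertices in three trans pairs; every non-trans pair is cis.
Working through the distinct placements yields 4 geometric isomers: NH3 mer (3 arrangements); NH3 fac (chiral).
One of these lacks any improper symmetry element and so occurs as an enantiomeric pair, giving 4 + 1 = 5 stereoisomers in total.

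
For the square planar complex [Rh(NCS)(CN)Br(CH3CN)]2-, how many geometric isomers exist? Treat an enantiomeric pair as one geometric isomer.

In a square planar complex each vertex has one trans partner and two cis neighbours.
Working through the distinct placements yields 3 geometric isomers: (Br/CN trans, CH3CN/NCS trans); (Br/NCS trans, CH3CN/CN trans); (Br/CH3CN trans, CN/NCS trans).

3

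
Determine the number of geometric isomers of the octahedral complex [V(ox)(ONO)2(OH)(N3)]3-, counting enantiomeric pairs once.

In an octahedral complex each vertex has one trans partner and four cis neighbours.
Each ox is bidentate and must span two cis positions.
The distinct arrangements are (4 in all): ONO cis (3 arrangements, 2 chiral); ONO trans.

4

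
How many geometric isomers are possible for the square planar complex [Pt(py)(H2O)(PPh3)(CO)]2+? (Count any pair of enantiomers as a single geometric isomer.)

3

There are 3 geometric isomers: (CO/PPh3 trans, H2O/py trans); (CO/py trans, H2O/PPh3 trans); (CO/H2O trans, PPh3/py trans).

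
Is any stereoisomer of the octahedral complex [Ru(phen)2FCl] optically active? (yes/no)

yes

An octahedron has six vertices in three trans pairs; every non-trans pair is cis.
Each phen is bidentate and must span two cis positions.
Systematic placement gives 2 geometric isomers: F and Cl mutually trans; F and Cl mutually cis (chiral).
One of these lacks any improper symmetry element and so occurs as an enantiomeric pair, giving 2 + 1 = 3 stereoisomers in total.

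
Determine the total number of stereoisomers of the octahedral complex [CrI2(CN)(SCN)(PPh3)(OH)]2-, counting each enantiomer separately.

15

In an octahedral complex each vertex has one trans partner and four cis neighbours.
Systematic enumeration (placing each ligand type in turn and discarding arrangements equivalent by rotation or reflection) gives 9 geometric isomers.
Of these, 6 lack any improper symmetry element and so occur as enantiomeric pairs, giving 9 + 6 = 15 stereoisomers in total.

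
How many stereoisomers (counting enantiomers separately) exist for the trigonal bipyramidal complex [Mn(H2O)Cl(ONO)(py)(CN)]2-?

A trigonal bipyramid has two axial and three equatorial sites, which are chemically inequivalent.
Exhaustive case analysis gives 10 geometric isomers.
Of these, 10 lack any improper symmetry element and so occur as enantiomeric pairs, giving 10 + 10 = 20 stereoisomers in total.

20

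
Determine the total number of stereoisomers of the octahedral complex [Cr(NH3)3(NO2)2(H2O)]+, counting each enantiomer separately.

3

There are 3 geometric isomers: NH3 mer, NO2 trans; NH3 fac, NO2 cis; NH3 mer, NO2 cis.
Each arrangement has an internal mirror plane or centre of symmetry, so none is chiral.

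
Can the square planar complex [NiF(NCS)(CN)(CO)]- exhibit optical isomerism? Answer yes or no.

no

A square has two trans pairs of vertices; adjacent vertices are cis.
The distinct arrangements are (3 in all): (CN/F trans, CO/NCS trans); (CN/NCS trans, CO/F trans); (CN/CO trans, F/NCS trans).
Each arrangement has an internal mirror plane or centre of symmetry, so none is chiral.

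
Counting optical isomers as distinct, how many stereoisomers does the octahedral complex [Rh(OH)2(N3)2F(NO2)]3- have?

8

The six octahedral sites form three mutually perpendicular trans pairs.
The distinct arrangements are (6 in all): OH trans, N3 cis; OH cis, N3 cis (3 arrangements, 2 chiral); OH trans, N3 trans; OH cis, N3 trans.
Of these, 2 lack any improper symmetry element and so occur as enantiomeric pairs, giving 6 + 2 = 8 stereoisomers in total.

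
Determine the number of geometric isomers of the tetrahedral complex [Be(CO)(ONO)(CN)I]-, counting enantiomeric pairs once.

In a tetrahedral complex all four positions are equivalent and every pair of ligands is adjacent — there is no cis/trans distinction.
Only one geometric arrangement is possible; it has no improper symmetry element, so it exists as a pair of enantiomers (2 stereoisomers).

1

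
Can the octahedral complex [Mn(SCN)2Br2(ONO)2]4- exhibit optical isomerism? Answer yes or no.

yes

The six octahedral sites form three mutually perpendicular trans pairs.
Working through the distinct placements yields 5 geometric isomers: SCN trans, Br trans, ONO trans; SCN cis, Br trans, ONO cis; SCN trans, Br cis, ONO cis; SCN cis, Br cis, ONO cis (chiral); SCN cis, Br cis, ONO trans.
One of these lacks any improper symmetry element and so occurs as an enantiomeric pair, giving 5 + 1 = 6 stereoisomers in total.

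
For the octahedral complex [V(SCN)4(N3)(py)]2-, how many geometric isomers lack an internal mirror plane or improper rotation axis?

0

Systematic placement gives 2 geometric isomers: N3 and py mutually cis; N3 and py mutually trans.
Each arrangement has an internal mirror plane or centre of symmetry, so none is chiral.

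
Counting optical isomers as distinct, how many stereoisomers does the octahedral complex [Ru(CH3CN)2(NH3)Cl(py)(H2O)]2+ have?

Placing the ligands in turn and identifying arrangements related by rotation or reflection leaves 9 distinct geometric isomers.
Of these, 6 lack any improper symmetry element and so occur as enantiomeric pairs, giving 9 + 6 = 15 stereoisomers in total.

15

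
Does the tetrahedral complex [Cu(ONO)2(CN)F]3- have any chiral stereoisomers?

no

In a tetrahedral complex all four positions are equivalent and every pair of ligands is adjacent — there is no cis/trans distinction.
Only one geometric arrangement is possible.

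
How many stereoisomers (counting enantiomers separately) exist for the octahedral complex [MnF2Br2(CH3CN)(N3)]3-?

The distinct arrangements are (6 in all): F cis, Br trans; F trans, Br trans; F cis, Br cis (3 arrangements, 2 chiral); F trans, Br cis.
Of these, 2 lack any improper symmetry element and so occur as enantiomeric pairs, giving 6 + 2 = 8 stereoisomers in total.

8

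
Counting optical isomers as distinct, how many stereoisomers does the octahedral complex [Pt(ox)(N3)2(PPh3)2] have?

4

An octahedron has six vertices in three trans pairs; every non-trans pair is cis.
Each ox is bidentate and must span two cis positions.
Systematic placement gives 3 geometric isomers: N3 trans, PPh3 cis; N3 cis, PPh3 cis (chiral); N3 cis, PPh3 trans.
One of these lacks any improper symmetry element and so occurs as an enantiomeric pair, giving 3 + 1 = 4 stereoisomers in total.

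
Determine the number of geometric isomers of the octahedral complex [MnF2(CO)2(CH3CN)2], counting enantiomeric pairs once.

5

An octahedron has six vertices in three trans pairs; every non-trans pair is cis.
Systematic placement gives 5 geometric isomers: F trans, CO trans, CH3CN trans; F cis, CO cis, CH3CN trans; F trans, CO cis, CH3CN cis; F cis, CO cis, CH3CN cis (chiral); F cis, CO trans, CH3CN cis.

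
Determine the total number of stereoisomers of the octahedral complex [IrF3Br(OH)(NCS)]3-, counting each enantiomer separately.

5

The six octahedral sites form three mutually perpendicular trans pairs.
Working through the distinct placements yields 4 geometric isomers: F mer (3 arrangements); F fac (chiral).
One of these lacks any improper symmetry element and so occurs as an enantiomeric pair, giving 4 + 1 = 5 stereoisomers in total.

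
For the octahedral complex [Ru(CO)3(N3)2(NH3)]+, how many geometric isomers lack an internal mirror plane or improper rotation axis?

An octahedron has six vertices in three trans pairs; every non-trans pair is cis.
Working through the distinct placements yields 3 geometric isomers: CO mer, N3 cis; CO mer, N3 trans; CO fac, N3 cis.
Each arrangement has an internal mirror plane or centre of symmetry, so none is chiral.

0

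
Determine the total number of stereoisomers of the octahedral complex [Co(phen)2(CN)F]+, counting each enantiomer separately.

Each phen is bidentate and must span two cis positions.
There are 2 geometric isomers: CN and F mutually trans; CN and F mutually cis (chiral).
One of these lacks any improper symmetry element and so occurs as an enantiomeric pair, giving 2 + 1 = 3 stereoisomers in total.

3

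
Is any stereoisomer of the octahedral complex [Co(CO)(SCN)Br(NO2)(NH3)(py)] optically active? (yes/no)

yes

Placing the ligands in turn and identifying arrangements related by rotation or reflection leaves 15 distinct geometric isomers.
Of these, 15 lack any improper symmetry element and so occur as enantiomeric pairs, giving 15 + 15 = 30 stereoisomers in total.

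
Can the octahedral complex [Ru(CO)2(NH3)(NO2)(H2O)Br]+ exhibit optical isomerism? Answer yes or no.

yes

The six octahedral sites form three mutually perpendicular trans pairs.
Placing the ligands in turn and identifying arrangements related by rotation or reflection leaves 9 distinct geometric isomers.
Of these, 6 lack any improper symmetry element and so occur as enantiomeric pairs, giving 9 + 6 = 15 stereoisomers in total.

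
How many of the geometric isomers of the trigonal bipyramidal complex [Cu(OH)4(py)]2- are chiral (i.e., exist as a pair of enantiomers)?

A trigonal bipyramid has two axial and three equatorial sites, which are chemically inequivalent.
Systematic placement gives 2 geometric isomers: py equatorial; py axial.
Each arrangement has an internal mirror plane or centre of symmetry, so none is chiral.

0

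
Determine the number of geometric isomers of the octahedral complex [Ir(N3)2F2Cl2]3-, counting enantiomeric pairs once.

The six octahedral sites form three mutually perpendicular trans pairs.
There are 5 geometric isomers: N3 trans, F trans, Cl trans; N3 cis, F cis, Cl trans; N3 trans, F cis, Cl cis; N3 cis, F cis, Cl cis (chiral); N3 cis, F trans, Cl cis.

5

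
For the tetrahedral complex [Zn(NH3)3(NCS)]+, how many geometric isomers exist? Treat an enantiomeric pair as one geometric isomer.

1

In a tetrahedral complex all four positions are equivalent and every pair of ligands is adjacent — there is no cis/trans distinction.
Only one geometric arrangement is possible.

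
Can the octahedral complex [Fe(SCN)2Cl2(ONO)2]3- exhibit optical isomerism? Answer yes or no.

An octahedron has six vertices in three trans pairs; every non-trans pair is cis.
Systematic placement gives 5 geometric isomers: SCN trans, Cl trans, ONO trans; SCN cis, Cl trans, ONO cis; SCN trans, Cl cis, ONO cis; SCN cis, Cl cis, ONO cis (chiral); SCN cis, Cl cis, ONO trans.
One of these lacks any improper symmetry element and so occurs as an enantiomeric pair, giving 5 + 1 = 6 stereoisomers in total.

yes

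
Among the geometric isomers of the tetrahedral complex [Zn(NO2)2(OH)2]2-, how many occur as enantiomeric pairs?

In a tetrahedral complex all four positions are equivalent and every pair of ligands is adjacent — there is no cis/trans distinction.
Only one geometric arrangement is possible.

0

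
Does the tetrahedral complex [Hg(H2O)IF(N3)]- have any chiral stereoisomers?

yes

All four vertices of a tetrahedron are equivalent and mutually adjacent, so cis/trans isomerism cannot arise.
Only one geometric arrangement is possible; it has no improper symmetry element, so it exists as a pair of enantiomers (2 stereoisomers).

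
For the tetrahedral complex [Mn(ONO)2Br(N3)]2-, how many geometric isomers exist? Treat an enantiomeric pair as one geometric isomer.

1

Only one geometric arrangement is possible.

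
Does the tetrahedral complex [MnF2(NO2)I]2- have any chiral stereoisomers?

All four vertices of a tetrahedron are equivalent and mutually adjacent, so cis/trans isomerism cannot arise.
Only one geometric arrangement is possible.

no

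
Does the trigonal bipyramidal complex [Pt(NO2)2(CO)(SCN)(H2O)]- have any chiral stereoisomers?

yes

In a trigonal bipyramid the two axial positions differ from the three equatorial ones.
Systematic enumeration (placing each ligand type in turn and discarding arrangements equivalent by rotation or reflection) gives 7 geometric isomers.
Of these, 3 lack any improper symmetry element and so occur as enantiomeric pairs, giving 7 + 3 = 10 stereoisomers in total.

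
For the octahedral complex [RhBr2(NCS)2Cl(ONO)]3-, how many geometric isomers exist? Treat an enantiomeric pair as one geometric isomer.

An octahedron has six vertices in three trans pairs; every non-trans pair is cis.
There are 6 geometric isomers: Br trans, NCS cis; Br trans, NCS trans; Br cis, NCS cis (3 arrangements, 2 chiral); Br cis, NCS trans.

6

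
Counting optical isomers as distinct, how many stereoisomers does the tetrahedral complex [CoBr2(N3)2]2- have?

All four vertices of a tetrahedron are equivalent and mutually adjacent, so cis/trans isomerism cannot arise.
Only one geometric arrangement is possible.

1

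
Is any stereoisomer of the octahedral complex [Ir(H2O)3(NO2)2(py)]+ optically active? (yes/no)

no

Working through the distinct placements yields 3 geometric isomers: H2O mer, NO2 cis; H2O mer, NO2 trans; H2O fac, NO2 cis.
Each arrangement has an internal mirror plane or centre of symmetry, so none is chiral.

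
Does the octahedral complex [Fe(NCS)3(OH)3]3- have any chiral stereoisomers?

no

The six octahedral sites form three mutually perpendicular trans pairs.
Working through the distinct placements yields 2 geometric isomers: NCS mer; NCS fac.
Each arrangement has an internal mirror plane or centre of symmetry, so none is chiral.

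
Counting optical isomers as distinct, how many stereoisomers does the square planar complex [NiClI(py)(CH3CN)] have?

3

In a square planar complex each vertex has one trans partner and two cis neighbours.
Working through the distinct placements yields 3 geometric isomers: (CH3CN/I trans, Cl/py trans); (CH3CN/py trans, Cl/I trans); (CH3CN/Cl trans, I/py trans).
Each arrangement has an internal mirror plane or centre of symmetry, so none is chiral.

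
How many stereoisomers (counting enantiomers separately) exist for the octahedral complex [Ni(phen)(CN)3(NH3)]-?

Each phen is bidentate and must span two cis positions.
The distinct arrangements are (2 in all): CN mer; CN fac.
Each arrangement has an internal mirror plane or centre of symmetry, so none is chiral.

2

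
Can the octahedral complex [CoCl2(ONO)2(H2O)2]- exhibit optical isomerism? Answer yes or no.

In an octahedral complex each vertex has one trans partner and four cis neighbours.
The distinct arrangements are (5 in all): Cl trans, ONO trans, H2O trans; Cl trans, ONO cis, H2O cis; Cl cis, ONO trans, H2O cis; Cl cis, ONO cis, H2O cis (chiral); Cl cis, ONO cis, H2O trans.
One of these lacks any improper symmetry element and so occurs as an enantiomeric pair, giving 5 + 1 = 6 stereoisomers in total.

yes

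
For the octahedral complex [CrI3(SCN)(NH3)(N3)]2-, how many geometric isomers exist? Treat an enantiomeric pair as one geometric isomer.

The six octahedral sites form three mutually perpendicular trans pairs.
There are 4 geometric isomers: I mer (3 arrangements); I fac (chiral).

4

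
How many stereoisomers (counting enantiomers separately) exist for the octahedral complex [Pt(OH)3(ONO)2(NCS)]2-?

An octahedron has six vertices in three trans pairs; every non-trans pair is cis.
There are 3 geometric isomers: OH mer, ONO trans; OH fac, ONO cis; OH mer, ONO cis.
Each arrangement has an internal mirror plane or centre of symmetry, so none is chiral.

3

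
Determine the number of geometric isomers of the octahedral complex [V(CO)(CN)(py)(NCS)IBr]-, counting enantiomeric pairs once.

Placing the ligands in turn and identifying arrangements related by rotation or reflection leaves 15 distinct geometric isomers.

15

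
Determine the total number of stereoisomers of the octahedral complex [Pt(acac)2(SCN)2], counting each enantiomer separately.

An octahedron has six vertices in three trans pairs; every non-trans pair is cis.
Each acac is bidentate and must span two cis positions.
Systematic placement gives 2 geometric isomers: SCN trans; SCN cis (chiral).
One of these lacks any improper symmetry element and so occurs as an enantiomeric pair, giving 2 + 1 = 3 stereoisomers in total.

3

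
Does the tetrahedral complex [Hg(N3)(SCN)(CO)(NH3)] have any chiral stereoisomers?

yes

All four vertices of a tetrahedron are equivalent and mutually adjacent, so cis/trans isomerism cannot arise.
Only one geometric arrangement is possible; it has no improper symmetry element, so it exists as a pair of enantiomers (2 stereoisomers).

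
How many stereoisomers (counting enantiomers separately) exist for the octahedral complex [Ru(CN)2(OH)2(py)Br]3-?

In an octahedral complex each vertex has one trans partner and four cis neighbours.
Working through the distinct placements yields 6 geometric isomers: CN cis, OH cis (3 arrangements, 2 chiral); CN cis, OH trans; CN trans, OH cis; CN trans, OH trans.
Of these, 2 lack any improper symmetry element and so occur as enantiomeric pairs, giving 6 + 2 = 8 stereoisomers in total.

8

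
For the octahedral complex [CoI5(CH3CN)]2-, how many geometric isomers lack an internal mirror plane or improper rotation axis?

0

In an octahedral complex each vertex has one trans partner and four cis neighbours.
Only one geometric arrangement is possible.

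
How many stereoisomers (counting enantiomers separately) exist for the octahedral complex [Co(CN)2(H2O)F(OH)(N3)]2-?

15

An octahedron has six vertices in three trans pairs; every non-trans pair is cis.
Placing the ligands in turn and identifying arrangements related by rotation or reflection leaves 9 distinct geometric isomers.
Of these, 6 lack any improper symmetry element and so occur as enantiomeric pairs, giving 9 + 6 = 15 stereoisomers in total.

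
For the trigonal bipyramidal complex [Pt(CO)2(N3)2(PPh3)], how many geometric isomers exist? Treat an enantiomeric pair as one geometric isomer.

5

A trigonal bipyramid has two axial and three equatorial sites, which are chemically inequivalent.
Placing the ligands in turn and identifying arrangements related by rotation or reflection leaves 5 distinct geometric isomers.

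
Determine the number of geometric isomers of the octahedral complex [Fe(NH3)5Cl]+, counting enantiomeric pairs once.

In an octahedral complex each vertex has one trans partner and four cis neighbours.
Only one geometric arrangement is possible.

1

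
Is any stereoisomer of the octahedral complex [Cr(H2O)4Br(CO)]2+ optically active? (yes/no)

no

An octahedron has six vertices in three trans pairs; every non-trans pair is cis.
Systematic placement gives 2 geometric isomers: Br and CO mutually trans; Br and CO mutually cis.
Each arrangement has an internal mirror plane or centre of symmetry, so none is chiral.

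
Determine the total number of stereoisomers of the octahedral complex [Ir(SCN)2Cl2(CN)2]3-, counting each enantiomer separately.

In an octahedral complex each vertex has one trans partner and four cis neighbours.
Working through the distinct placements yields 5 geometric isomers: SCN trans, Cl trans, CN trans; SCN cis, Cl cis, CN trans; SCN trans, Cl cis, CN cis; SCN cis, Cl cis, CN cis (chiral); SCN cis, Cl trans, CN cis.
One of these lacks any improper symmetry element and so occurs as an enantiomeric pair, giving 5 + 1 = 6 stereoisomers in total.

6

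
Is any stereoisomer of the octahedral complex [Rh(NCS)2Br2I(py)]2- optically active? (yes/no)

The six octahedral sites form three mutually perpendicular trans pairs.
Systematic placement gives 6 geometric isomers: NCS cis, Br trans; NCS trans, Br trans; NCS cis, Br cis (3 arrangements, 2 chiral); NCS trans, Br cis.
Of these, 2 lack any improper symmetry element and so occur as enantiomeric pairs, giving 6 + 2 = 8 stereoisomers in total.

yes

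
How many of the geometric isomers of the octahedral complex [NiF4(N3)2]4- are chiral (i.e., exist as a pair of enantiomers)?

0

An octahedron has six vertices in three trans pairs; every non-trans pair is cis.
The distinct arrangements are (2 in all): N3 trans; N3 cis.
Each arrangement has an internal mirror plane or centre of symmetry, so none is chiral.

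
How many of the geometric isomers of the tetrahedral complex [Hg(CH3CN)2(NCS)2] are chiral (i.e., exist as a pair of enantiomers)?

0

All four vertices of a tetrahedron are equivalent and mutually adjacent, so cis/trans isomerism cannot arise.
Only one geometric arrangement is possible.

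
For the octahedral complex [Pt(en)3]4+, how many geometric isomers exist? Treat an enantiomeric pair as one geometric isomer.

1

An octahedron has six vertices in three trans pairs; every non-trans pair is cis.
Each en is bidentate and must span two cis positions.
Only one geometric arrangement is possible; it has no improper symmetry element, so it exists as a pair of enantiomers (2 stereoisomers).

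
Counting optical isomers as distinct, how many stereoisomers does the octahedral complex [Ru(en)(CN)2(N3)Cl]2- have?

6

In an octahedral complex each vertex has one trans partner and four cis neighbours.
Each en is bidentate and must span two cis positions.
Systematic placement gives 4 geometric isomers: CN trans; CN cis (3 arrangements, 2 chiral).
Of these, 2 lack any improper symmetry element and so occur as enantiomeric pairs, giving 4 + 2 = 6 stereoisomers in total.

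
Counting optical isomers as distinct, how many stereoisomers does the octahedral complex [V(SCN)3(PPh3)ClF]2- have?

The six octahedral sites form three mutually perpendicular trans pairs.
Working through the distinct placements yields 4 geometric isomers: SCN mer (3 arrangements); SCN fac (chiral).
One of these lacks any improper symmetry element and so occurs as an enantiomeric pair, giving 4 + 1 = 5 stereoisomers in total.

5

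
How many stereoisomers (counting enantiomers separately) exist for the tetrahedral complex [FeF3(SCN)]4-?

All four vertices of a tetrahedron are equivalent and mutually adjacent, so cis/trans isomerism cannot arise.
Only one geometric arrangement is possible.

1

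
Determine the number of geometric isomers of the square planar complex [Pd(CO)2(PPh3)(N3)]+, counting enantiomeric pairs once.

A square has two trans pairs of vertices; adjacent vertices are cis.
Working through the distinct placements yields 2 geometric isomers: CO cis; CO trans.

2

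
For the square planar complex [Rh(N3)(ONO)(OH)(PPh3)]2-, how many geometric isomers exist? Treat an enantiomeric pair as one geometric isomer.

In a square planar complex each vertex has one trans partner and two cis neighbours.
Systematic placement gives 3 geometric isomers: (N3/ONO trans, OH/PPh3 trans); (N3/PPh3 trans, OH/ONO trans); (N3/OH trans, ONO/PPh3 trans).

3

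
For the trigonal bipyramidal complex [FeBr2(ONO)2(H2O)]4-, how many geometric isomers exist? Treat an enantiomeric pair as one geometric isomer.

5

Placing the ligands in turn and identifying arrangements related by rotation or reflection leaves 5 distinct geometric isomers.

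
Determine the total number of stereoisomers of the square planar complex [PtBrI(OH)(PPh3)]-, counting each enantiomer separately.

3

The distinct arrangements are (3 in all): (Br/OH trans, I/PPh3 trans); (Br/PPh3 trans, I/OH trans); (Br/I trans, OH/PPh3 trans).
Each arrangement has an internal mirror plane or centre of symmetry, so none is chiral.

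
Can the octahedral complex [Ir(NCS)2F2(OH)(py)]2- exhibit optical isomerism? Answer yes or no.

An octahedron has six vertices in three trans pairs; every non-trans pair is cis.
Systematic placement gives 6 geometric isomers: NCS trans, F trans; NCS cis, F trans; NCS cis, F cis (3 arrangements, 2 chiral); NCS trans, F cis.
Of these, 2 lack any improper symmetry element and so occur as enantiomeric pairs, giving 6 + 2 = 8 stereoisomers in total.

yes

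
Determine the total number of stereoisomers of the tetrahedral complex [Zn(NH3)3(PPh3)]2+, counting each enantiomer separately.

In a tetrahedral complex all four positions are equivalent and every pair of ligands is adjacent — there is no cis/trans distinction.
Only one geometric arrangement is possible.

1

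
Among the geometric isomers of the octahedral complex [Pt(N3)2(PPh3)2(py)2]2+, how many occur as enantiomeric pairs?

1

In an octahedral complex each vertex has one trans partner and four cis neighbours.
Systematic placement gives 5 geometric isomers: N3 trans, PPh3 trans, py trans; N3 trans, PPh3 cis, py cis; N3 cis, PPh3 cis, py trans; N3 cis, PPh3 cis, py cis (chiral); N3 cis, PPh3 trans, py cis.
One of these lacks any improper symmetry element and so occurs as an enantiomeric pair, giving 5 + 1 = 6 stereoisomers in total.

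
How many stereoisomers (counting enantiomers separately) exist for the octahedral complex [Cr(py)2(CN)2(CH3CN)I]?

The six octahedral sites form three mutually perpendicular trans pairs.
The distinct arrangements are (6 in all): py trans, CN cis; py cis, CN cis (3 arrangements, 2 chiral); py trans, CN trans; py cis, CN trans.
Of these, 2 lack any improper symmetry element and so occur as enantiomeric pairs, giving 6 + 2 = 8 stereoisomers in total.

8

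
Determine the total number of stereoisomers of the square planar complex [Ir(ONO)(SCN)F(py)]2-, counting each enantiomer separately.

Working through the distinct placements yields 3 geometric isomers: (F/SCN trans, ONO/py trans); (F/py trans, ONO/SCN trans); (F/ONO trans, SCN/py trans).
Each arrangement has an internal mirror plane or centre of symmetry, so none is chiral.

3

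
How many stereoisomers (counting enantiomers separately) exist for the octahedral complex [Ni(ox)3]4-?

In an octahedral complex each vertex has one trans partner and four cis neighbours.
Each ox is bidentate and must span two cis positions.
Only one geometric arrangement is possible; it has no improper symmetry element, so it exists as a pair of enantiomers (2 stereoisomers).

2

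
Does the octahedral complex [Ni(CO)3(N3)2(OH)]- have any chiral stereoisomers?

no

The six octahedral sites form three mutually perpendicular trans pairs.
Working through the distinct placements yields 3 geometric isomers: CO mer, N3 cis; CO mer, N3 trans; CO fac, N3 cis.
Each arrangement has an internal mirror plane or centre of symmetry, so none is chiral.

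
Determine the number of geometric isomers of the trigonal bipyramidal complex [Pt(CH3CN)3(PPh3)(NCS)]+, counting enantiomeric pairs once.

4

In a trigonal bipyramid the two axial positions differ from the three equatorial ones.
Systematic placement gives 4 geometric isomers: PPh3 equatorial, NCS equatorial; PPh3 equatorial, NCS axial; PPh3 axial, NCS equatorial; PPh3 axial, NCS axial.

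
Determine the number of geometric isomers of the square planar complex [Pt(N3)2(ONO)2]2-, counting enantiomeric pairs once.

The distinct arrangements are (2 in all): N3 cis; N3 trans.

2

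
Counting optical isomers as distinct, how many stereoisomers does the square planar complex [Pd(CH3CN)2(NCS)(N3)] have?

In a square planar complex each vertex has one trans partner and two cis neighbours.
Working through the distinct placements yields 2 geometric isomers: CH3CN cis; CH3CN trans.
Each arrangement has an internal mirror plane or centre of symmetry, so none is chiral.

2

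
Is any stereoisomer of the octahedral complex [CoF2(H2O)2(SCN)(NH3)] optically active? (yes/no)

yes

In an octahedral complex each vertex has one trans partner and four cis neighbours.
Systematic placement gives 6 geometric isomers: F trans, H2O trans; F trans, H2O cis; F cis, H2O cis (3 arrangements, 2 chiral); F cis, H2O trans.
Of these, 2 lack any improper symmetry element and so occur as enantiomeric pairs, giving 6 + 2 = 8 stereoisomers in total.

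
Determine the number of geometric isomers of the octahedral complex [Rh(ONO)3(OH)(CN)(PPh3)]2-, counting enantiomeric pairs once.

An octahedron has six vertices in three trans pairs; every non-trans pair is cis.
Systematic placement gives 4 geometric isomers: ONO mer (3 arrangements); ONO fac (chiral).

4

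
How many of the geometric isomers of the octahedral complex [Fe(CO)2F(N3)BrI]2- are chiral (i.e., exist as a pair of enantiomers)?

6

An octahedron has six vertices in three trans pairs; every non-trans pair is cis.
Exhaustive case analysis gives 9 geometric isomers.
Of these, 6 lack any improper symmetry element and so occur as enantiomeric pairs, giving 9 + 6 = 15 stereoisomers in total.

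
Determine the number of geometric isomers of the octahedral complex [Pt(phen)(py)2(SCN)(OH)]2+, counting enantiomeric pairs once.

4

In an octahedral complex each vertex has one trans partner and four cis neighbours.
Each phen is bidentate and must span two cis positions.
The distinct arrangements are (4 in all): py cis (3 arrangements, 2 chiral); py trans.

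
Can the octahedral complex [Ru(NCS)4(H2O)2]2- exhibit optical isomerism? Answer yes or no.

There are 2 geometric isomers: H2O trans; H2O cis.
Each arrangement has an internal mirror plane or centre of symmetry, so none is chiral.

no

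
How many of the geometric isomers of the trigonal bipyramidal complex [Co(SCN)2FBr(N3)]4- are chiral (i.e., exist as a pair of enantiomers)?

3

A trigonal bipyramid has two axial and three equatorial sites, which are chemically inequivalent.
Exhaustive case analysis gives 7 geometric isomers.
Of these, 3 lack any improper symmetry element and so occur as enantiomeric pairs, giving 7 + 3 = 10 stereoisomers in total.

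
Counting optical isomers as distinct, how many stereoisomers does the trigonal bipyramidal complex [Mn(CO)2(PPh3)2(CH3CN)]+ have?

6

A trigonal bipyramid has two axial and three equatorial sites, which are chemically inequivalent.
Systematic enumeration (placing each ligand type in turn and discarding arrangements equivalent by rotation or reflection) gives 5 geometric isomers.
One of these lacks any improper symmetry element and so occurs as an enantiomeric pair, giving 5 + 1 = 6 stereoisomers in total.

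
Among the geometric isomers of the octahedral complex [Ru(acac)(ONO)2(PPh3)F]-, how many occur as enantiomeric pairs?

An octahedron has six vertices in three trans pairs; every non-trans pair is cis.
Each acac is bidentate and must span two cis positions.
Systematic placement gives 4 geometric isomers: ONO cis (3 arrangements, 2 chiral); ONO trans.
Of these, 2 lack any improper symmetry element and so occur as enantiomeric pairs, giving 4 + 2 = 6 stereoisomers in total.

2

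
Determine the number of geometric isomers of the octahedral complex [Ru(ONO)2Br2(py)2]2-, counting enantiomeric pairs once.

5

The six octahedral sites form three mutually perpendicular trans pairs.
Systematic placement gives 5 geometric isomers: ONO trans, Br trans, py trans; ONO cis, Br trans, py cis; ONO cis, Br cis, py trans; ONO cis, Br cis, py cis (chiral); ONO trans, Br cis, py cis.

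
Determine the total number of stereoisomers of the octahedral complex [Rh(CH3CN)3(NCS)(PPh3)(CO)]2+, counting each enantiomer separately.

An octahedron has six vertices in three trans pairs; every non-trans pair is cis.
Working through the distinct placements yields 4 geometric isomers: CH3CN mer (3 arrangements); CH3CN fac (chiral).
One of these lacks any improper symmetry element and so occurs as an enantiomeric pair, giving 4 + 1 = 5 stereoisomers in total.

5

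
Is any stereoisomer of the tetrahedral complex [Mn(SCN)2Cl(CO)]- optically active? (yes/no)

no

All four vertices of a tetrahedron are equivalent and mutually adjacent, so cis/trans isomerism cannot arise.
Only one geometric arrangement is possible.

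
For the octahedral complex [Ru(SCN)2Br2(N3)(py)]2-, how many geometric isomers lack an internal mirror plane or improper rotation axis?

In an octahedral complex each vertex has one trans partner and four cis neighbours.
Working through the distinct placements yields 6 geometric isomers: SCN cis, Br trans; SCN trans, Br trans; SCN cis, Br cis (3 arrangements, 2 chiral); SCN trans, Br cis.
Of these, 2 lack any improper symmetry element and so occur as enantiomeric pairs, giving 6 + 2 = 8 stereoisomers in total.

2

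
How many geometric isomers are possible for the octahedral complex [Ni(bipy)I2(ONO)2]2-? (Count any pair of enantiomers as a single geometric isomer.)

3

An octahedron has six vertices in three trans pairs; every non-trans pair is cis.
Each bipy is bidentate and must span two cis positions.
There are 3 geometric isomers: I trans, ONO cis; I cis, ONO cis (chiral); I cis, ONO trans.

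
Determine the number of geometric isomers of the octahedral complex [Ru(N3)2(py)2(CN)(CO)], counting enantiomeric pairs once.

An octahedron has six vertices in three trans pairs; every non-trans pair is cis.
Working through the distinct placements yields 6 geometric isomers: N3 trans, py trans; N3 cis, py cis (3 arrangements, 2 chiral); N3 cis, py trans; N3 trans, py cis.

6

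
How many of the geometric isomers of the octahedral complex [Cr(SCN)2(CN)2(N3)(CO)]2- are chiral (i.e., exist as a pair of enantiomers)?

2

The six octahedral sites form three mutually perpendicular trans pairs.
There are 6 geometric isomers: SCN trans, CN trans; SCN cis, CN trans; SCN trans, CN cis; SCN cis, CN cis (3 arrangements, 2 chiral).
Of these, 2 lack any improper symmetry element and so occur as enantiomeric pairs, giving 6 + 2 = 8 stereoisomers in total.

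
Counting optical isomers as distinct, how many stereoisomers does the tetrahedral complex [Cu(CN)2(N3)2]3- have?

1

Only one geometric arrangement is possible.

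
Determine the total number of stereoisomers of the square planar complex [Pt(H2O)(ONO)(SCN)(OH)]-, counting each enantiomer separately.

In a square planar complex each vertex has one trans partner and two cis neighbours.
Systematic placement gives 3 geometric isomers: (H2O/ONO trans, OH/SCN trans); (H2O/SCN trans, OH/ONO trans); (H2O/OH trans, ONO/SCN trans).
Each arrangement has an internal mirror plane or centre of symmetry, so none is chiral.

3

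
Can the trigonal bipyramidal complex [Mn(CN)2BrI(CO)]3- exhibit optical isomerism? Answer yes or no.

yes

A trigonal bipyramid has two axial and three equatorial sites, which are chemically inequivalent.
Placing the ligands in turn and identifying arrangements related by rotation or reflection leaves 7 distinct geometric isomers.
Of these, 3 lack any improper symmetry element and so occur as enantiomeric pairs, giving 7 + 3 = 10 stereoisomers in total.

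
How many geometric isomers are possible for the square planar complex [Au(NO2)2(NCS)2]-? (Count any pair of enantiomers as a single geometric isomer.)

A square has two trans pairs of vertices; adjacent vertices are cis.
There are 2 geometric isomers: NO2 cis; NO2 trans.

2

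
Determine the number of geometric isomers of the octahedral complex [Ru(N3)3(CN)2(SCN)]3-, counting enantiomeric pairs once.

3

The six octahedral sites form three mutually perpendicular trans pairs.
There are 3 geometric isomers: N3 mer, CN trans; N3 fac, CN cis; N3 mer, CN cis.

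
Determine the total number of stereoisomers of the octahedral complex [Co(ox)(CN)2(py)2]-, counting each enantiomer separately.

In an octahedral complex each vertex has one trans partner and four cis neighbours.
Each ox is bidentate and must span two cis positions.
Systematic placement gives 3 geometric isomers: CN trans, py cis; CN cis, py trans; CN cis, py cis (chiral).
One of these lacks any improper symmetry element and so occurs as an enantiomeric pair, giving 3 + 1 = 4 stereoisomers in total.

4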